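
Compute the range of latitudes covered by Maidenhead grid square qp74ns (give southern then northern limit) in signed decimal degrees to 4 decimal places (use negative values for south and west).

64.7500, 64.7917

Field Q=16, P=15: +16·20° lon, +15·10° lat → SW at lon 140°, lat 60°.
Square 7, 4: +7·2° lon, +4·1° lat → SW at lon 154°, lat 64°.
Subsquare n=13, s=18: +13·0.0833333° lon, +18·0.0416667° lat → SW at lon 155.083°, lat 64.75°.
Cell spans 0.0833333° lon × 0.0416667° lat.
south 64.7500, north 64.7917.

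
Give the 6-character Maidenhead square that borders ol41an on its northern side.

Latitude subsquare n = 13; +1 → 14 = o.
The longitude characters are unchanged.

OL41ao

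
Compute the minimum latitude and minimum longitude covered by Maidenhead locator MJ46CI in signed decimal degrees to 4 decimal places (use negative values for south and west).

6.3333, 68.1667

Field M=12, J=9: +12·20° lon, +9·10° lat → SW at lon 60°, lat 0°.
Square 4, 6: +4·2° lon, +6·1° lat → SW at lon 68°, lat 6°.
Subsquare c=2, i=8: +2·0.0833333° lon, +8·0.0416667° lat → SW at lon 68.1667°, lat 6.33333°.
latitude 6.3333, longitude 68.1667.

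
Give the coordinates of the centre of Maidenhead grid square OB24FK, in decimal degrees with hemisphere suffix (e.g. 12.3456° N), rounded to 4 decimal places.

Field O=14, B=1: +14·20° lon, +1·10° lat → SW at lon 100°, lat -80°.
Square 2, 4: +2·2° lon, +4·1° lat → SW at lon 104°, lat -76°.
Subsquare f=5, k=10: +5·0.0833333° lon, +10·0.0416667° lat → SW at lon 104.417°, lat -75.5833°.
Cell spans 0.0833333° lon × 0.0416667° lat. Centre is SW corner plus half of each.
latitude 75.5625° S, longitude 104.4583° E.

75.5625° S, 104.4583° E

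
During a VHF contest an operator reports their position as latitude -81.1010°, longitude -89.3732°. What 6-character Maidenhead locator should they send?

EA58hv

Offset from 180°W / 90°S: lon 90.6268°, lat 8.8990°.
Field (20°×10°, letters A–R): lon ⌊90.6268/20⌋ = 4 → E; lat ⌊8.8990/10⌋ = 0 → A.
Square (2°×1°, digits 0–9): lon ⌊10.6268/2⌋ = 5; lat ⌊8.8990/1⌋ = 8.
Subsquare (5′×2.5′, letters a–x): lon ⌊0.6268/0.0833333⌋ = 7 → h; lat ⌊0.8990/0.0416667⌋ = 21 → v.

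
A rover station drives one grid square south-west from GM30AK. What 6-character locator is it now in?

GM20xj

Longitude subsquare a = 0; −1 → -1, wraps to 23 = x, carry into square.
Longitude square 3; −1 → 2.
Latitude subsquare k = 10; −1 → 9 = j.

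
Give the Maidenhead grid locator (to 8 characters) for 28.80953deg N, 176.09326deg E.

Offset from 180°W / 90°S: lon 356.09326°, lat 118.80953°.
Field (20°×10°, letters A–R): lon ⌊356.09326/20⌋ = 17 → R; lat ⌊118.80953/10⌋ = 11 → L.
Square (2°×1°, digits 0–9): lon ⌊16.09326/2⌋ = 8; lat ⌊8.80953/1⌋ = 8.
Subsquare (5′×2.5′, letters a–x): lon ⌊0.09326/0.0833333⌋ = 1 → b; lat ⌊0.80953/0.0416667⌋ = 19 → t.
Extended square (30″×15″, digits 0–9): lon ⌊0.00993/0.00833333⌋ = 1; lat ⌊0.01786/0.00416667⌋ = 4.

RL88bt14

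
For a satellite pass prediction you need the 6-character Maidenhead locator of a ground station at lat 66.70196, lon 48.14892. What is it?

LP46bq

Add 180° to longitude and 90° to latitude: 228.1489, 156.7020.
Field: 228.1489/20 → 11 → L, 156.7020/10 → 15 → P; chars LP.
Square: 8.1489/2 → 4, 6.7020/1 → 6; chars 46.
Subsquare: 0.1489/0.0833333 → 1 → b, 0.7020/0.0416667 → 16 → q; chars bq.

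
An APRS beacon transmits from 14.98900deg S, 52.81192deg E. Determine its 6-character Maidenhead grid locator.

Shift to the Maidenhead origin (180°W, 90°S): lon 232.8119, lat 75.0110.
Field (20°×10°, letters A–R): lon ⌊232.8119/20⌋ = 11 → L; lat ⌊75.0110/10⌋ = 7 → H.
Square (2°×1°, digits 0–9): lon ⌊12.8119/2⌋ = 6; lat ⌊5.0110/1⌋ = 5.
Subsquare (5′×2.5′, letters a–x): lon ⌊0.8119/0.0833333⌋ = 9 → j; lat ⌊0.0110/0.0416667⌋ = 0 → a.

LH65ja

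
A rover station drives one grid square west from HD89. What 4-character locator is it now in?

HD79

Longitude square 8; −1 → 7.
The latitude characters are unchanged.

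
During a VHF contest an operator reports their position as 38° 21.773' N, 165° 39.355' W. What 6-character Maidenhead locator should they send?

Shift to the Maidenhead origin (180°W, 90°S): lon 14.3441, lat 128.3629.
Field: lon ⌊14.3441/20⌋ = 0 → A; lat ⌊128.3629/10⌋ = 12 → M.
Square: lon ⌊14.3441/2⌋ = 7; lat ⌊8.3629/1⌋ = 8.
Subsquare: lon ⌊0.3441/0.0833333⌋ = 4 → e; lat ⌊0.3629/0.0416667⌋ = 8 → i.

AM78ei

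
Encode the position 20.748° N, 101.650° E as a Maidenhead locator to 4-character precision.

Offset from 180°W / 90°S: lon 281.65°, lat 110.75°.
Field (20°×10°, letters A–R): 281.65/20 → 14 → O, 110.75/10 → 11 → L; chars OL.
Square (2°×1°, digits 0–9): 1.65/2 → 0, 0.75/1 → 0; chars 00.

OL00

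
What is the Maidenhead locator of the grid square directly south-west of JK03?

IK92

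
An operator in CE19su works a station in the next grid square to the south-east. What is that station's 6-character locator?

Longitude subsquare s = 18; +1 → 19 = t.
Latitude subsquare u = 20; −1 → 19 = t.

CE19tt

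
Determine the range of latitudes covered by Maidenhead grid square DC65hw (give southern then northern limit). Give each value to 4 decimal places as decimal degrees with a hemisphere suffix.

64.0833° S, 64.0417° S

Field D=3, C=2: +3·20° lon, +2·10° lat → SW at lon -120°, lat -70°.
Square 6, 5: +6·2° lon, +5·1° lat → SW at lon -108°, lat -65°.
Subsquare h=7, w=22: +7·0.0833333° lon, +22·0.0416667° lat → SW at lon -107.417°, lat -64.0833°.
Cell spans 0.0833333° lon × 0.0416667° lat.
south 64.0833° S, north 64.0417° S.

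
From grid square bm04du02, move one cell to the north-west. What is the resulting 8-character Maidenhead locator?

BM04cu93

Longitude extended square 0; −1 → -1, wraps to 9, carry into subsquare.
Longitude subsquare d = 3; −1 → 2 = c.
Latitude extended square 2; +1 → 3.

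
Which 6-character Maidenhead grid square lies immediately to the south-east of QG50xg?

QG60af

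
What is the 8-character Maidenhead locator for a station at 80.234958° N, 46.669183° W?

GR60pf96

Shift to the Maidenhead origin (180°W, 90°S): lon 133.33082, lat 170.23496.
Field (20°×10°, letters A–R): 133.33082/20 → 6 → G, 170.23496/10 → 17 → R; chars GR.
Square (2°×1°, digits 0–9): 13.33082/2 → 6, 0.23496/1 → 0; chars 60.
Subsquare (5′×2.5′, letters a–x): 1.33082/0.0833333 → 15 → p, 0.23496/0.0416667 → 5 → f; chars pf.
Extended square (30″×15″, digits 0–9): 0.08082/0.00833333 → 9, 0.02662/0.00416667 → 6; chars 96.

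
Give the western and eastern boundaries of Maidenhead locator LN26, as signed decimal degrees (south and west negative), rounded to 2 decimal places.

44.00, 46.00

Field L=11, N=13: +11·20° lon, +13·10° lat → SW at lon 40°, lat 40°.
Square 2, 6: +2·2° lon, +6·1° lat → SW at lon 44°, lat 46°.
Cell spans 2° lon × 1° lat.
west 44.00, east 46.00.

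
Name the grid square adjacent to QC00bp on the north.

QC00bq

Latitude subsquare p = 15; +1 → 16 = q.
The longitude characters are unchanged.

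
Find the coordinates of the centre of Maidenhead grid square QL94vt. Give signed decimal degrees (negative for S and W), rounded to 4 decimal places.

24.8125, 159.7917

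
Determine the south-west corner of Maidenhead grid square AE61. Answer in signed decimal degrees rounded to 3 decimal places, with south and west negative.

-49.000, -168.000

Field A=0, E=4: +0·20° lon, +4·10° lat → SW at lon -180°, lat -50°.
Square 6, 1: +6·2° lon, +1·1° lat → SW at lon -168°, lat -49°.
latitude -49.000, longitude -168.000.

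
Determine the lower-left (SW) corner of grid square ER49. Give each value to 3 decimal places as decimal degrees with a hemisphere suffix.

89.000° N, 92.000° W

Field E=4, R=17: +4·20° lon, +17·10° lat → SW at lon -100°, lat 80°.
Square 4, 9: +4·2° lon, +9·1° lat → SW at lon -92°, lat 89°.
latitude 89.000° N, longitude 92.000° W.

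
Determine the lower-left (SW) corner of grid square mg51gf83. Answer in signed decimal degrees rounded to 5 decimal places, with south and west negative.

-28.77917, 70.56667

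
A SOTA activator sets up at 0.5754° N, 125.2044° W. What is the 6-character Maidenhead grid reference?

Offset from 180°W / 90°S: lon 54.7956°, lat 90.5754°.
Field (20°×10°, letters A–R): 54.7956/20 → 2 → C, 90.5754/10 → 9 → J; chars CJ.
Square (2°×1°, digits 0–9): 14.7956/2 → 7, 0.5754/1 → 0; chars 70.
Subsquare (5′×2.5′, letters a–x): 0.7956/0.0833333 → 9 → j, 0.5754/0.0416667 → 13 → n; chars jn.

CJ70jn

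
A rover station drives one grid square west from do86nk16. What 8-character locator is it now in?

DO86nk06

Longitude extended square 1; −1 → 0.
The latitude characters are unchanged.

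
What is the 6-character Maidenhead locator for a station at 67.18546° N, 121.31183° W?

CP97ie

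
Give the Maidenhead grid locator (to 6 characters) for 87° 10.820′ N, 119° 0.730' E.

OR97me

Add 180° to longitude and 90° to latitude: 299.0122, 177.1803.
Field (20°×10°, letters A–R): 299.0122/20 → 14 → O, 177.1803/10 → 17 → R; chars OR.
Square (2°×1°, digits 0–9): 19.0122/2 → 9, 7.1803/1 → 7; chars 97.
Subsquare (5′×2.5′, letters a–x): 1.0122/0.0833333 → 12 → m, 0.1803/0.0416667 → 4 → e; chars me.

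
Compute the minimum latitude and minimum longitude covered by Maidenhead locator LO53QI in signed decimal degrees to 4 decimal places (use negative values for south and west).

53.3333, 51.3333

Field L=11, O=14: +11·20° lon, +14·10° lat → SW at lon 40°, lat 50°.
Square 5, 3: +5·2° lon, +3·1° lat → SW at lon 50°, lat 53°.
Subsquare q=16, i=8: +16·0.0833333° lon, +8·0.0416667° lat → SW at lon 51.3333°, lat 53.3333°.
latitude 53.3333, longitude 51.3333.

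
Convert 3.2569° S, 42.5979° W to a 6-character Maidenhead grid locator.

GI86qr

Add 180° to longitude and 90° to latitude: 137.4021, 86.7431.
Field: 137.4021/20 → 6 → G, 86.7431/10 → 8 → I; chars GI.
Square: 17.4021/2 → 8, 6.7431/1 → 6; chars 86.
Subsquare: 1.4021/0.0833333 → 16 → q, 0.7431/0.0416667 → 17 → r; chars qr.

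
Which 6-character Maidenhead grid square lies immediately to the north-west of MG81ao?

MG71xp

Longitude subsquare a = 0; −1 → -1, wraps to 23 = x, carry into square.
Longitude square 8; −1 → 7.
Latitude subsquare o = 14; +1 → 15 = p.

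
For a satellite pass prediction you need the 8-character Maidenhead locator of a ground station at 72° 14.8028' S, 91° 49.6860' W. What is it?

Add 180° to longitude and 90° to latitude: 88.17190, 17.75329.
Field: 88.17190/20 → 4 → E, 17.75329/10 → 1 → B; chars EB.
Square: 8.17190/2 → 4, 7.75329/1 → 7; chars 47.
Subsquare: 0.17190/0.0833333 → 2 → c, 0.75329/0.0416667 → 18 → s; chars cs.
Extended square: 0.00523/0.00833333 → 0, 0.00329/0.00416667 → 0; chars 00.

EB47cs00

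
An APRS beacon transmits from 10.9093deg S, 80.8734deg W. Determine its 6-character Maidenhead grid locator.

EH99nc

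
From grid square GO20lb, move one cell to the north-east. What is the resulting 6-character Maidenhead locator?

Longitude subsquare l = 11; +1 → 12 = m.
Latitude subsquare b = 1; +1 → 2 = c.

GO20mc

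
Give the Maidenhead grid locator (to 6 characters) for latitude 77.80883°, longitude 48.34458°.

LQ47et

Offset from 180°W / 90°S: lon 228.3446°, lat 167.8088°.
Field: lon ⌊228.3446/20⌋ = 11 → L; lat ⌊167.8088/10⌋ = 16 → Q.
Square: lon ⌊8.3446/2⌋ = 4; lat ⌊7.8088/1⌋ = 7.
Subsquare: lon ⌊0.3446/0.0833333⌋ = 4 → e; lat ⌊0.8088/0.0416667⌋ = 19 → t.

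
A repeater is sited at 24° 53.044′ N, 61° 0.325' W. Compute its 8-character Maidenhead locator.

FL94lv92

Add 180° to longitude and 90° to latitude: 118.99458, 114.88407.
Field: 118.99458/20 → 5 → F, 114.88407/10 → 11 → L; chars FL.
Square: 18.99458/2 → 9, 4.88407/1 → 4; chars 94.
Subsquare: 0.99458/0.0833333 → 11 → l, 0.88407/0.0416667 → 21 → v; chars lv.
Extended square: 0.07792/0.00833333 → 9, 0.00907/0.00416667 → 2; chars 92.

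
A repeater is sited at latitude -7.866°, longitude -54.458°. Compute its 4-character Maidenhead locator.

GI22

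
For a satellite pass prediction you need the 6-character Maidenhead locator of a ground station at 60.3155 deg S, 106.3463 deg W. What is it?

Offset from 180°W / 90°S: lon 73.6537°, lat 29.6845°.
Field: lon ⌊73.6537/20⌋ = 3 → D; lat ⌊29.6845/10⌋ = 2 → C.
Square: lon ⌊13.6537/2⌋ = 6; lat ⌊9.6845/1⌋ = 9.
Subsquare: lon ⌊1.6537/0.0833333⌋ = 19 → t; lat ⌊0.6845/0.0416667⌋ = 16 → q.

DC69tq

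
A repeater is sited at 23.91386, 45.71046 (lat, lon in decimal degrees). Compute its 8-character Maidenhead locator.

Add 180° to longitude and 90° to latitude: 225.71046, 113.91386.
Field (20°×10°, letters A–R): 225.71046/20 → 11 → L, 113.91386/10 → 11 → L; chars LL.
Square (2°×1°, digits 0–9): 5.71046/2 → 2, 3.91386/1 → 3; chars 23.
Subsquare (5′×2.5′, letters a–x): 1.71046/0.0833333 → 20 → u, 0.91386/0.0416667 → 21 → v; chars uv.
Extended square (30″×15″, digits 0–9): 0.04379/0.00833333 → 5, 0.03886/0.00416667 → 9; chars 59.

LL23uv59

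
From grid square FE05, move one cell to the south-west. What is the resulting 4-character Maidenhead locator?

EE94

Longitude square 0; −1 → -1, wraps to 9, carry into field.
Longitude field F = 5; −1 → 4 = E.
Latitude square 5; −1 → 4.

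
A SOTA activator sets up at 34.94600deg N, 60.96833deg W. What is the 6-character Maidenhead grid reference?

FM94mw

Add 180° to longitude and 90° to latitude: 119.0317, 124.9460.
Field: 119.0317/20 → 5 → F, 124.9460/10 → 12 → M; chars FM.
Square: 19.0317/2 → 9, 4.9460/1 → 4; chars 94.
Subsquare: 1.0317/0.0833333 → 12 → m, 0.9460/0.0416667 → 22 → w; chars mw.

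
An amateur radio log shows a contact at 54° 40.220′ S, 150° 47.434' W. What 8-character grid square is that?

BD45oh59

Shift to the Maidenhead origin (180°W, 90°S): lon 29.20943, lat 35.32967.
Field: lon ⌊29.20943/20⌋ = 1 → B; lat ⌊35.32967/10⌋ = 3 → D.
Square: lon ⌊9.20943/2⌋ = 4; lat ⌊5.32967/1⌋ = 5.
Subsquare: lon ⌊1.20943/0.0833333⌋ = 14 → o; lat ⌊0.32967/0.0416667⌋ = 7 → h.
Extended square: lon ⌊0.04277/0.00833333⌋ = 5; lat ⌊0.03800/0.00416667⌋ = 9.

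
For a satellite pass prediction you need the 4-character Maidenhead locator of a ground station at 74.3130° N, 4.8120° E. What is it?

Shift to the Maidenhead origin (180°W, 90°S): lon 184.81, lat 164.31.
Field: 184.81/20 → 9 → J, 164.31/10 → 16 → Q; chars JQ.
Square: 4.81/2 → 2, 4.31/1 → 4; chars 24.

JQ24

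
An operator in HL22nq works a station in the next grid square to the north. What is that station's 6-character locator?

HL22nr

Latitude subsquare q = 16; +1 → 17 = r.
The longitude characters are unchanged.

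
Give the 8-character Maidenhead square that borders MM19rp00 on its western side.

MM19qp90

Longitude extended square 0; −1 → -1, wraps to 9, carry into subsquare.
Longitude subsquare r = 17; −1 → 16 = q.
The latitude characters are unchanged.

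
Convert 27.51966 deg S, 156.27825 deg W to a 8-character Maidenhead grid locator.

Shift to the Maidenhead origin (180°W, 90°S): lon 23.72175, lat 62.48034.
Field: 23.72175/20 → 1 → B, 62.48034/10 → 6 → G; chars BG.
Square: 3.72175/2 → 1, 2.48034/1 → 2; chars 12.
Subsquare: 1.72175/0.0833333 → 20 → u, 0.48034/0.0416667 → 11 → l; chars ul.
Extended square: 0.05508/0.00833333 → 6, 0.02201/0.00416667 → 5; chars 65.

BG12ul65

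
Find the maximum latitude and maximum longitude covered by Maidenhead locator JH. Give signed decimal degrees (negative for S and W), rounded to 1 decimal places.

-10.0, 20.0

Field J=9, H=7: +9·20° lon, +7·10° lat → SW at lon 0°, lat -20°.
Cell spans 20° lon × 10° lat. NE corner is SW corner plus one full cell.
latitude -10.0, longitude 20.0.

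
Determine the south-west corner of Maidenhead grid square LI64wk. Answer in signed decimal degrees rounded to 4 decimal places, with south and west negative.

Field L=11, I=8: +11·20° lon, +8·10° lat → SW at lon 40°, lat -10°.
Square 6, 4: +6·2° lon, +4·1° lat → SW at lon 52°, lat -6°.
Subsquare w=22, k=10: +22·0.0833333° lon, +10·0.0416667° lat → SW at lon 53.8333°, lat -5.58333°.
latitude -5.5833, longitude 53.8333.

-5.5833, 53.8333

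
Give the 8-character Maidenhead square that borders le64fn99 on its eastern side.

Longitude extended square 9; +1 → 10, wraps to 0, carry into subsquare.
Longitude subsquare f = 5; +1 → 6 = g.
The latitude characters are unchanged.

LE64gn09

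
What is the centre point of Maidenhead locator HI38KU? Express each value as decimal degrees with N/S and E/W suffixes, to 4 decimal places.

Field H=7, I=8: +7·20° lon, +8·10° lat → SW at lon -40°, lat -10°.
Square 3, 8: +3·2° lon, +8·1° lat → SW at lon -34°, lat -2°.
Subsquare k=10, u=20: +10·0.0833333° lon, +20·0.0416667° lat → SW at lon -33.1667°, lat -1.16667°.
Cell spans 0.0833333° lon × 0.0416667° lat. Centre is SW corner plus half of each.
latitude 1.1458° S, longitude 33.1250° W.

1.1458° S, 33.1250° W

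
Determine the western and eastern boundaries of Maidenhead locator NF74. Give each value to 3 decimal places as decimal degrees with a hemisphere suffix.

94.000° E, 96.000° E

Field N=13, F=5: +13·20° lon, +5·10° lat → SW at lon 80°, lat -40°.
Square 7, 4: +7·2° lon, +4·1° lat → SW at lon 94°, lat -36°.
Cell spans 2° lon × 1° lat.
west 94.000° E, east 96.000° E.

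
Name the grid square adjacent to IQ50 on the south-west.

Longitude square 5; −1 → 4.
Latitude square 0; −1 → -1, wraps to 9, carry into field.
Latitude field Q = 16; −1 → 15 = P.

IP49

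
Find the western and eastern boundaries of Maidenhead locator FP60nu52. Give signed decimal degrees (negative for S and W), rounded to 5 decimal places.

-66.87500, -66.86667

Field F=5, P=15: +5·20° lon, +15·10° lat → SW at lon -80°, lat 60°.
Square 6, 0: +6·2° lon, +0·1° lat → SW at lon -68°, lat 60°.
Subsquare n=13, u=20: +13·0.0833333° lon, +20·0.0416667° lat → SW at lon -66.9167°, lat 60.8333°.
Extended square 5, 2: +5·0.00833333° lon, +2·0.00416667° lat → SW at lon -66.875°, lat 60.8417°.
Cell spans 0.00833333° lon × 0.00416667° lat.
west -66.87500, east -66.86667.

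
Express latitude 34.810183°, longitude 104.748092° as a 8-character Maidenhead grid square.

OM24it94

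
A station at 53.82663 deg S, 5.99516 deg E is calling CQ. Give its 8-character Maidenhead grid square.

JD26xe91

Shift to the Maidenhead origin (180°W, 90°S): lon 185.99516, lat 36.17337.
Field: 185.99516/20 → 9 → J, 36.17337/10 → 3 → D; chars JD.
Square: 5.99516/2 → 2, 6.17337/1 → 6; chars 26.
Subsquare: 1.99516/0.0833333 → 23 → x, 0.17337/0.0416667 → 4 → e; chars xe.
Extended square: 0.07849/0.00833333 → 9, 0.00670/0.00416667 → 1; chars 91.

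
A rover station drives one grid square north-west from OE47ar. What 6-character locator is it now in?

Longitude subsquare a = 0; −1 → -1, wraps to 23 = x, carry into square.
Longitude square 4; −1 → 3.
Latitude subsquare r = 17; +1 → 18 = s.

OE37xs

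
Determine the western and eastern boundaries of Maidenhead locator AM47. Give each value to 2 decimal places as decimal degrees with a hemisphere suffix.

Field A=0, M=12: +0·20° lon, +12·10° lat → SW at lon -180°, lat 30°.
Square 4, 7: +4·2° lon, +7·1° lat → SW at lon -172°, lat 37°.
Cell spans 2° lon × 1° lat.
west 172.00° W, east 170.00° W.

172.00° W, 170.00° W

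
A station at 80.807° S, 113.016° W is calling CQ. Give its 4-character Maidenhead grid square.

DA39

Shift to the Maidenhead origin (180°W, 90°S): lon 66.98, lat 9.19.
Field: 66.98/20 → 3 → D, 9.19/10 → 0 → A; chars DA.
Square: 6.98/2 → 3, 9.19/1 → 9; chars 39.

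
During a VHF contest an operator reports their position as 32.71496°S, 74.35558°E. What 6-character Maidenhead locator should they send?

MF77eg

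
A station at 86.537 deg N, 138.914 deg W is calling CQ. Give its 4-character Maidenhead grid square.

Offset from 180°W / 90°S: lon 41.09°, lat 176.54°.
Field: lon ⌊41.09/20⌋ = 2 → C; lat ⌊176.54/10⌋ = 17 → R.
Square: lon ⌊1.09/2⌋ = 0; lat ⌊6.54/1⌋ = 6.

CR06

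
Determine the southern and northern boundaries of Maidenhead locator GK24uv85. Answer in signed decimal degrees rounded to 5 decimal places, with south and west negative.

Field G=6, K=10: +6·20° lon, +10·10° lat → SW at lon -60°, lat 10°.
Square 2, 4: +2·2° lon, +4·1° lat → SW at lon -56°, lat 14°.
Subsquare u=20, v=21: +20·0.0833333° lon, +21·0.0416667° lat → SW at lon -54.3333°, lat 14.875°.
Extended square 8, 5: +8·0.00833333° lon, +5·0.00416667° lat → SW at lon -54.2667°, lat 14.8958°.
Cell spans 0.00833333° lon × 0.00416667° lat.
south 14.89583, north 14.90000.

14.89583, 14.90000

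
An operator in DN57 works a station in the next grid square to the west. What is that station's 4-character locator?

Longitude square 5; −1 → 4.
The latitude characters are unchanged.

DN47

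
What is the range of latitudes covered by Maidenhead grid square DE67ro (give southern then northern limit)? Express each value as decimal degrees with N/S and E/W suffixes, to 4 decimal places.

42.4167° S, 42.3750° S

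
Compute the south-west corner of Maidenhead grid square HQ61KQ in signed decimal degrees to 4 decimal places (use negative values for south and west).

71.6667, -27.1667

Field H=7, Q=16: +7·20° lon, +16·10° lat → SW at lon -40°, lat 70°.
Square 6, 1: +6·2° lon, +1·1° lat → SW at lon -28°, lat 71°.
Subsquare k=10, q=16: +10·0.0833333° lon, +16·0.0416667° lat → SW at lon -27.1667°, lat 71.6667°.
latitude 71.6667, longitude -27.1667.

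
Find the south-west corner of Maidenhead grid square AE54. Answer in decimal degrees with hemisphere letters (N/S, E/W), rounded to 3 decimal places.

46.000° S, 170.000° W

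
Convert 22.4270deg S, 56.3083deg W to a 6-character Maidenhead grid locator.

GG17un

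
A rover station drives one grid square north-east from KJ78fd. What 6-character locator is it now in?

KJ78ge

Longitude subsquare f = 5; +1 → 6 = g.
Latitude subsquare d = 3; +1 → 4 = e.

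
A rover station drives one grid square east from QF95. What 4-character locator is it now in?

RF05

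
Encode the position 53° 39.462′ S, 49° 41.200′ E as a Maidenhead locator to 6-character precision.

Offset from 180°W / 90°S: lon 229.6867°, lat 36.3423°.
Field: lon ⌊229.6867/20⌋ = 11 → L; lat ⌊36.3423/10⌋ = 3 → D.
Square: lon ⌊9.6867/2⌋ = 4; lat ⌊6.3423/1⌋ = 6.
Subsquare: lon ⌊1.6867/0.0833333⌋ = 20 → u; lat ⌊0.3423/0.0416667⌋ = 8 → i.

LD46ui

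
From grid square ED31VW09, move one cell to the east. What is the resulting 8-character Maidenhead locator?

Longitude extended square 0; +1 → 1.
The latitude characters are unchanged.

ED31vw19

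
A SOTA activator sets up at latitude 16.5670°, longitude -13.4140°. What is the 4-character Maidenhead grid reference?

IK36

Offset from 180°W / 90°S: lon 166.59°, lat 106.57°.
Field: lon ⌊166.59/20⌋ = 8 → I; lat ⌊106.57/10⌋ = 10 → K.
Square: lon ⌊6.59/2⌋ = 3; lat ⌊6.57/1⌋ = 6.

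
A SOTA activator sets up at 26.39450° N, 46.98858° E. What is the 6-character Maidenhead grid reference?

Offset from 180°W / 90°S: lon 226.9886°, lat 116.3945°.
Field: 226.9886/20 → 11 → L, 116.3945/10 → 11 → L; chars LL.
Square: 6.9886/2 → 3, 6.3945/1 → 6; chars 36.
Subsquare: 0.9886/0.0833333 → 11 → l, 0.3945/0.0416667 → 9 → j; chars lj.

LL36lj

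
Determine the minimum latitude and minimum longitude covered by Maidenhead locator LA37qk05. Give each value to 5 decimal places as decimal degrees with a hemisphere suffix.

Field L=11, A=0: +11·20° lon, +0·10° lat → SW at lon 40°, lat -90°.
Square 3, 7: +3·2° lon, +7·1° lat → SW at lon 46°, lat -83°.
Subsquare q=16, k=10: +16·0.0833333° lon, +10·0.0416667° lat → SW at lon 47.3333°, lat -82.5833°.
Extended square 0, 5: +0·0.00833333° lon, +5·0.00416667° lat → SW at lon 47.3333°, lat -82.5625°.
latitude 82.56250° S, longitude 47.33333° E.

82.56250° S, 47.33333° E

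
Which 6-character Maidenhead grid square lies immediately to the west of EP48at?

EP38xt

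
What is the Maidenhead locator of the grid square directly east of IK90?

JK00

Longitude square 9; +1 → 10, wraps to 0, carry into field.
Longitude field I = 8; +1 → 9 = J.
The latitude characters are unchanged.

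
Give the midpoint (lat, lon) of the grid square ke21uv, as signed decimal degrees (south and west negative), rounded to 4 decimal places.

-48.1042, 25.7083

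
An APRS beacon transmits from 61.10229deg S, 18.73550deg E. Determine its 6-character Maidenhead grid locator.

JC98iv

Shift to the Maidenhead origin (180°W, 90°S): lon 198.7355, lat 28.8977.
Field: lon ⌊198.7355/20⌋ = 9 → J; lat ⌊28.8977/10⌋ = 2 → C.
Square: lon ⌊18.7355/2⌋ = 9; lat ⌊8.8977/1⌋ = 8.
Subsquare: lon ⌊0.7355/0.0833333⌋ = 8 → i; lat ⌊0.8977/0.0416667⌋ = 21 → v.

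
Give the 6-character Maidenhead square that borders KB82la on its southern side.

KB81lx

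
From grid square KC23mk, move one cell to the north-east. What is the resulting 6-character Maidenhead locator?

KC23nl

Longitude subsquare m = 12; +1 → 13 = n.
Latitude subsquare k = 10; +1 → 11 = l.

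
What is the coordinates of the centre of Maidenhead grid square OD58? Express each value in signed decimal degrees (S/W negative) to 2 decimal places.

-51.50, 111.00

Field O=14, D=3: +14·20° lon, +3·10° lat → SW at lon 100°, lat -60°.
Square 5, 8: +5·2° lon, +8·1° lat → SW at lon 110°, lat -52°.
Cell spans 2° lon × 1° lat. Centre is SW corner plus half of each.
latitude -51.50, longitude 111.00.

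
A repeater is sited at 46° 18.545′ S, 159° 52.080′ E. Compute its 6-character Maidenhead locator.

QE93wq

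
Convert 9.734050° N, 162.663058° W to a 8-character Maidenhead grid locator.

AJ89qr06

Add 180° to longitude and 90° to latitude: 17.33694, 99.73405.
Field: lon ⌊17.33694/20⌋ = 0 → A; lat ⌊99.73405/10⌋ = 9 → J.
Square: lon ⌊17.33694/2⌋ = 8; lat ⌊9.73405/1⌋ = 9.
Subsquare: lon ⌊1.33694/0.0833333⌋ = 16 → q; lat ⌊0.73405/0.0416667⌋ = 17 → r.
Extended square: lon ⌊0.00361/0.00833333⌋ = 0; lat ⌊0.02572/0.00416667⌋ = 6.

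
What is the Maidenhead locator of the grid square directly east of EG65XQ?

Longitude subsquare x = 23; +1 → 24, wraps to 0 = a, carry into square.
Longitude square 6; +1 → 7.
The latitude characters are unchanged.

EG75aq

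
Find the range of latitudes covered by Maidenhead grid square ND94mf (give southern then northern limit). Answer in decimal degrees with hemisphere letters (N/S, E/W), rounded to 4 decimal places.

55.7917° S, 55.7500° S

Field N=13, D=3: +13·20° lon, +3·10° lat → SW at lon 80°, lat -60°.
Square 9, 4: +9·2° lon, +4·1° lat → SW at lon 98°, lat -56°.
Subsquare m=12, f=5: +12·0.0833333° lon, +5·0.0416667° lat → SW at lon 99°, lat -55.7917°.
Cell spans 0.0833333° lon × 0.0416667° lat.
south 55.7917° S, north 55.7500° S.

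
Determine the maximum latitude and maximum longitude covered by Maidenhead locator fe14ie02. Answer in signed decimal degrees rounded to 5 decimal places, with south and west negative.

-45.82083, -77.32500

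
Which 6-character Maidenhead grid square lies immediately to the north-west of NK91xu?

NK91wv

Longitude subsquare x = 23; −1 → 22 = w.
Latitude subsquare u = 20; +1 → 21 = v.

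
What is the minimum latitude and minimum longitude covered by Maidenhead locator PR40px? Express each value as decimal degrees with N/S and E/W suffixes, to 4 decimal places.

Field P=15, R=17: +15·20° lon, +17·10° lat → SW at lon 120°, lat 80°.
Square 4, 0: +4·2° lon, +0·1° lat → SW at lon 128°, lat 80°.
Subsquare p=15, x=23: +15·0.0833333° lon, +23·0.0416667° lat → SW at lon 129.25°, lat 80.9583°.
latitude 80.9583° N, longitude 129.2500° E.

80.9583° N, 129.2500° E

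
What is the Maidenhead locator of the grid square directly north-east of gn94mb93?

GN94nb04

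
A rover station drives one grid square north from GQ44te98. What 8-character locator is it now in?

Latitude extended square 8; +1 → 9.
The longitude characters are unchanged.

GQ44te99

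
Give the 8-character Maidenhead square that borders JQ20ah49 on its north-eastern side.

Longitude extended square 4; +1 → 5.
Latitude extended square 9; +1 → 10, wraps to 0, carry into subsquare.
Latitude subsquare h = 7; +1 → 8 = i.

JQ20ai50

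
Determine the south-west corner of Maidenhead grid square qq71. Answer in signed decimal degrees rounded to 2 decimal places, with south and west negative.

71.00, 154.00

Field Q=16, Q=16: +16·20° lon, +16·10° lat → SW at lon 140°, lat 70°.
Square 7, 1: +7·2° lon, +1·1° lat → SW at lon 154°, lat 71°.
latitude 71.00, longitude 154.00.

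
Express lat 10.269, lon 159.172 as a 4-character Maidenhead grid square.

QK90

Add 180° to longitude and 90° to latitude: 339.17, 100.27.
Field: lon ⌊339.17/20⌋ = 16 → Q; lat ⌊100.27/10⌋ = 10 → K.
Square: lon ⌊19.17/2⌋ = 9; lat ⌊0.27/1⌋ = 0.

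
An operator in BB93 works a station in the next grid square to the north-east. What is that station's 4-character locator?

Longitude square 9; +1 → 10, wraps to 0, carry into field.
Longitude field B = 1; +1 → 2 = C.
Latitude square 3; +1 → 4.

CB04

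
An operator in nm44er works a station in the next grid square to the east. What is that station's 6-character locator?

NM44fr

Longitude subsquare e = 4; +1 → 5 = f.
The latitude characters are unchanged.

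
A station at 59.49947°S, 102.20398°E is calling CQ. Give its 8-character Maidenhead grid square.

OD10cm40

Shift to the Maidenhead origin (180°W, 90°S): lon 282.20398, lat 30.50053.
Field: 282.20398/20 → 14 → O, 30.50053/10 → 3 → D; chars OD.
Square: 2.20398/2 → 1, 0.50053/1 → 0; chars 10.
Subsquare: 0.20398/0.0833333 → 2 → c, 0.50053/0.0416667 → 12 → m; chars cm.
Extended square: 0.03731/0.00833333 → 4, 0.00053/0.00416667 → 0; chars 40.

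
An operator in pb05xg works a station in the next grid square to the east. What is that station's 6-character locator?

PB15ag

Longitude subsquare x = 23; +1 → 24, wraps to 0 = a, carry into square.
Longitude square 0; +1 → 1.
The latitude characters are unchanged.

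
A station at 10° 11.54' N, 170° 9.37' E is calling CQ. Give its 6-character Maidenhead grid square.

Add 180° to longitude and 90° to latitude: 350.1562, 100.1923.
Field: lon ⌊350.1562/20⌋ = 17 → R; lat ⌊100.1923/10⌋ = 10 → K.
Square: lon ⌊10.1562/2⌋ = 5; lat ⌊0.1923/1⌋ = 0.
Subsquare: lon ⌊0.1562/0.0833333⌋ = 1 → b; lat ⌊0.1923/0.0416667⌋ = 4 → e.

RK50be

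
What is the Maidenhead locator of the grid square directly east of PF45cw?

Longitude subsquare c = 2; +1 → 3 = d.
The latitude characters are unchanged.

PF45dw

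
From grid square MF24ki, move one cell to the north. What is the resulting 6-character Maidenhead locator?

MF24kj

Latitude subsquare i = 8; +1 → 9 = j.
The longitude characters are unchanged.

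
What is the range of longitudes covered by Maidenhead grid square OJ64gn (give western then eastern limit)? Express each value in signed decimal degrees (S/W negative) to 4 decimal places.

112.5000, 112.5833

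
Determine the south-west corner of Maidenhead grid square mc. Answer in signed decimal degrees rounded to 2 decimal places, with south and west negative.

-70.00, 60.00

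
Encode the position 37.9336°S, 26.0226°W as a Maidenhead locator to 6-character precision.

HF62xb

Shift to the Maidenhead origin (180°W, 90°S): lon 153.9774, lat 52.0664.
Field (20°×10°, letters A–R): 153.9774/20 → 7 → H, 52.0664/10 → 5 → F; chars HF.
Square (2°×1°, digits 0–9): 13.9774/2 → 6, 2.0664/1 → 2; chars 62.
Subsquare (5′×2.5′, letters a–x): 1.9774/0.0833333 → 23 → x, 0.0664/0.0416667 → 1 → b; chars xb.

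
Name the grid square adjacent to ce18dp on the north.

CE18dq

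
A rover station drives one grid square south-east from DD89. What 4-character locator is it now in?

Longitude square 8; +1 → 9.
Latitude square 9; −1 → 8.

DD98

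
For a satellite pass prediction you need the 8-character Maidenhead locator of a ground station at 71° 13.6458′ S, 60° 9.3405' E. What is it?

Offset from 180°W / 90°S: lon 240.15568°, lat 18.77257°.
Field: 240.15568/20 → 12 → M, 18.77257/10 → 1 → B; chars MB.
Square: 0.15568/2 → 0, 8.77257/1 → 8; chars 08.
Subsquare: 0.15568/0.0833333 → 1 → b, 0.77257/0.0416667 → 18 → s; chars bs.
Extended square: 0.07234/0.00833333 → 8, 0.02257/0.00416667 → 5; chars 85.

MB08bs85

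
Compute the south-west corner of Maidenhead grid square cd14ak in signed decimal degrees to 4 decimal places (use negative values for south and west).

Field C=2, D=3: +2·20° lon, +3·10° lat → SW at lon -140°, lat -60°.
Square 1, 4: +1·2° lon, +4·1° lat → SW at lon -138°, lat -56°.
Subsquare a=0, k=10: +0·0.0833333° lon, +10·0.0416667° lat → SW at lon -138°, lat -55.5833°.
latitude -55.5833, longitude -138.0000.

-55.5833, -138.0000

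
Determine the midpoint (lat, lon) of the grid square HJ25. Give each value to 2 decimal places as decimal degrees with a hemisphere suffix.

5.50° N, 35.00° W

Field H=7, J=9: +7·20° lon, +9·10° lat → SW at lon -40°, lat 0°.
Square 2, 5: +2·2° lon, +5·1° lat → SW at lon -36°, lat 5°.
Cell spans 2° lon × 1° lat. Centre is SW corner plus half of each.
latitude 5.50° N, longitude 35.00° W.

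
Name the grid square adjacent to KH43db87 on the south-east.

Longitude extended square 8; +1 → 9.
Latitude extended square 7; −1 → 6.

KH43db96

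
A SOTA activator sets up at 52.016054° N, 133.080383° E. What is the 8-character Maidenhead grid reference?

PO62ma93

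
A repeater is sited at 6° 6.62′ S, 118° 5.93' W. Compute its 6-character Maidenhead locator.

DI03wv

Offset from 180°W / 90°S: lon 61.9012°, lat 83.8897°.
Field: 61.9012/20 → 3 → D, 83.8897/10 → 8 → I; chars DI.
Square: 1.9012/2 → 0, 3.8897/1 → 3; chars 03.
Subsquare: 1.9012/0.0833333 → 22 → w, 0.8897/0.0416667 → 21 → v; chars wv.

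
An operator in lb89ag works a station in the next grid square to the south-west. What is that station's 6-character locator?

LB79xf

Longitude subsquare a = 0; −1 → -1, wraps to 23 = x, carry into square.
Longitude square 8; −1 → 7.
Latitude subsquare g = 6; −1 → 5 = f.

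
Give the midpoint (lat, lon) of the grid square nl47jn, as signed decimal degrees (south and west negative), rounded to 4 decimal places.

Field N=13, L=11: +13·20° lon, +11·10° lat → SW at lon 80°, lat 20°.
Square 4, 7: +4·2° lon, +7·1° lat → SW at lon 88°, lat 27°.
Subsquare j=9, n=13: +9·0.0833333° lon, +13·0.0416667° lat → SW at lon 88.75°, lat 27.5417°.
Cell spans 0.0833333° lon × 0.0416667° lat. Centre is SW corner plus half of each.
latitude 27.5625, longitude 88.7917.

27.5625, 88.7917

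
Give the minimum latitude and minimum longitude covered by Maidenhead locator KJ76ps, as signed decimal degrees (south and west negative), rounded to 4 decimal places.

6.7500, 35.2500

Field K=10, J=9: +10·20° lon, +9·10° lat → SW at lon 20°, lat 0°.
Square 7, 6: +7·2° lon, +6·1° lat → SW at lon 34°, lat 6°.
Subsquare p=15, s=18: +15·0.0833333° lon, +18·0.0416667° lat → SW at lon 35.25°, lat 6.75°.
latitude 6.7500, longitude 35.2500.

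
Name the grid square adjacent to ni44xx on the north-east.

NI55aa

Longitude subsquare x = 23; +1 → 24, wraps to 0 = a, carry into square.
Longitude square 4; +1 → 5.
Latitude subsquare x = 23; +1 → 24, wraps to 0 = a, carry into square.
Latitude square 4; +1 → 5.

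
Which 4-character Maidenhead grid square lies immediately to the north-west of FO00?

Longitude square 0; −1 → -1, wraps to 9, carry into field.
Longitude field F = 5; −1 → 4 = E.
Latitude square 0; +1 → 1.

EO91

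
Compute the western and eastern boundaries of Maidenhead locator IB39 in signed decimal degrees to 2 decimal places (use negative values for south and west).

Field I=8, B=1: +8·20° lon, +1·10° lat → SW at lon -20°, lat -80°.
Square 3, 9: +3·2° lon, +9·1° lat → SW at lon -14°, lat -71°.
Cell spans 2° lon × 1° lat.
west -14.00, east -12.00.

-14.00, -12.00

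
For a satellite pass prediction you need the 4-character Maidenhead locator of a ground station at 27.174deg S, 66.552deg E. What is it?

Offset from 180°W / 90°S: lon 246.55°, lat 62.83°.
Field (20°×10°, letters A–R): 246.55/20 → 12 → M, 62.83/10 → 6 → G; chars MG.
Square (2°×1°, digits 0–9): 6.55/2 → 3, 2.83/1 → 2; chars 32.

MG32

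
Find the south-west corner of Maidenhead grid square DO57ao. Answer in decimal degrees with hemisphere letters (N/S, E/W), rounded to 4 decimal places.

Field D=3, O=14: +3·20° lon, +14·10° lat → SW at lon -120°, lat 50°.
Square 5, 7: +5·2° lon, +7·1° lat → SW at lon -110°, lat 57°.
Subsquare a=0, o=14: +0·0.0833333° lon, +14·0.0416667° lat → SW at lon -110°, lat 57.5833°.
latitude 57.5833° N, longitude 110.0000° W.

57.5833° N, 110.0000° W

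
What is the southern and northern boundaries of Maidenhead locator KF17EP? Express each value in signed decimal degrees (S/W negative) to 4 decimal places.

-32.3750, -32.3333

Field K=10, F=5: +10·20° lon, +5·10° lat → SW at lon 20°, lat -40°.
Square 1, 7: +1·2° lon, +7·1° lat → SW at lon 22°, lat -33°.
Subsquare e=4, p=15: +4·0.0833333° lon, +15·0.0416667° lat → SW at lon 22.3333°, lat -32.375°.
Cell spans 0.0833333° lon × 0.0416667° lat.
south -32.3750, north -32.3333.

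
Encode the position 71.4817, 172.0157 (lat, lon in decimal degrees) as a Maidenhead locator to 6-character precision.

RQ61al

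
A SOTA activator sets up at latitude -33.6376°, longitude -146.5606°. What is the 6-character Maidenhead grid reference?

BF66ri

Add 180° to longitude and 90° to latitude: 33.4394, 56.3624.
Field: lon ⌊33.4394/20⌋ = 1 → B; lat ⌊56.3624/10⌋ = 5 → F.
Square: lon ⌊13.4394/2⌋ = 6; lat ⌊6.3624/1⌋ = 6.
Subsquare: lon ⌊1.4394/0.0833333⌋ = 17 → r; lat ⌊0.3624/0.0416667⌋ = 8 → i.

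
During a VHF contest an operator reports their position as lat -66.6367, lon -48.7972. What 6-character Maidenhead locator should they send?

Shift to the Maidenhead origin (180°W, 90°S): lon 131.2028, lat 23.3633.
Field: 131.2028/20 → 6 → G, 23.3633/10 → 2 → C; chars GC.
Square: 11.2028/2 → 5, 3.3633/1 → 3; chars 53.
Subsquare: 1.2028/0.0833333 → 14 → o, 0.3633/0.0416667 → 8 → i; chars oi.

GC53oi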